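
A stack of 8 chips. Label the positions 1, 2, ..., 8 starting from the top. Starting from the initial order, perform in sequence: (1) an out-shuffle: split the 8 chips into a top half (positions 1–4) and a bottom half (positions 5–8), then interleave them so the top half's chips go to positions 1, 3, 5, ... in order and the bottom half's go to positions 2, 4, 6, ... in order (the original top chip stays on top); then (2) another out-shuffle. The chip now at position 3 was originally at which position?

Undo the operations in reverse order, starting from position 3:
  undo op 2 (out-shuffle, from top half): 3 ← 2
  undo op 1 (out-shuffle, from bottom half): 2 ← 5
So the chip at position 3 came from original position 5.

5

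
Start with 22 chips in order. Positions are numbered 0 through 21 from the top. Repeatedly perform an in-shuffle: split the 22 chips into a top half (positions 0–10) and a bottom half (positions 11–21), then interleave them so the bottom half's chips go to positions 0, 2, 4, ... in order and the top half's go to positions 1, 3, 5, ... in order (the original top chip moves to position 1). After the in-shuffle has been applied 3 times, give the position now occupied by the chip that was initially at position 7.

17

Track the chip's position through each in-shuffle:
7 → 15 → 8 → 17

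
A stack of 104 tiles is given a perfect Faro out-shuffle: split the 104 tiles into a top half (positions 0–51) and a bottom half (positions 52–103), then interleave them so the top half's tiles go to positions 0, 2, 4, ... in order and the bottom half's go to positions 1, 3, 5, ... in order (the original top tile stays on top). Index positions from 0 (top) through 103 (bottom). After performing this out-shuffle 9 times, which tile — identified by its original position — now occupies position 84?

Work backwards from position 84, undoing one out-shuffle at a time:
84 ← 42 ← 21 ← 62 ← 31 ← 67 ← 85 ← 94 ← 47 ← 75
So the tile now at position 84 started at position 75.

75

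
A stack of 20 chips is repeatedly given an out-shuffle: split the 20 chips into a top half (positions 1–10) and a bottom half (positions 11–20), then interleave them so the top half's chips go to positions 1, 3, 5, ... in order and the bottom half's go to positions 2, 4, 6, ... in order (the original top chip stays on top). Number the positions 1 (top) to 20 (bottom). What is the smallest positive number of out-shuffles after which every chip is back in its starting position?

18

The out-shuffle permutes the 20 positions with cycle lengths [1, 1, 18].
Every chip is home exactly when every cycle has completed a whole number of laps, i.e. after lcm(1, 18) = 18 out-shuffles.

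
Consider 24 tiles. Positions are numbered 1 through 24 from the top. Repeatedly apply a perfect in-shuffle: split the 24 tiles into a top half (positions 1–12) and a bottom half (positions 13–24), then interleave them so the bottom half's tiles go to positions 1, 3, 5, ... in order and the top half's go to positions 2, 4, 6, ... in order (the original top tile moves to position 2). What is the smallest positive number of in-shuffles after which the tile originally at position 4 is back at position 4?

Follow position 4 under repeated in-shuffles:
4 → 8 → 16 → 7 → 14 → 3 → 6 → 12 → 24 → 23 → 21 → 17 → 9 → 18 → 11 → 22 → 19 → 13 → 1 → 2 → 4
It first returns after 20 in-shuffles.

20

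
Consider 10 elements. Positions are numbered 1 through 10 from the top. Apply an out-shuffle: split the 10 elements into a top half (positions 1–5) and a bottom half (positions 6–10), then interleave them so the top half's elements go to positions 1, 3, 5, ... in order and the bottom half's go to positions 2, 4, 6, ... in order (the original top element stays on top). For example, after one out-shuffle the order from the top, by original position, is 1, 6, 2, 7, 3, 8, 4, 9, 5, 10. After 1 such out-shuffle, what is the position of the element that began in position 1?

1

Position 1 is a fixed point of every out-shuffle, so the element never moves.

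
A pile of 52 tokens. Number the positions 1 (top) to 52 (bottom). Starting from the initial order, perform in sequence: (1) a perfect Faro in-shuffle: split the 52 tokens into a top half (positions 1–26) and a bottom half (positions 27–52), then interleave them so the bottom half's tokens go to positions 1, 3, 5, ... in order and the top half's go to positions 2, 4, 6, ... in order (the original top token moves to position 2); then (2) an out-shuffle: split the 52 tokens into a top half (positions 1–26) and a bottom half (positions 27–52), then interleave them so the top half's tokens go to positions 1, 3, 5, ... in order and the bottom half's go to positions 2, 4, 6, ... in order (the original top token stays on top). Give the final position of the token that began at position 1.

3

Track the token from position 1 forward through each operation:
  after op 1 (in-shuffle): 1 → 2
  after op 2 (out-shuffle): 2 → 3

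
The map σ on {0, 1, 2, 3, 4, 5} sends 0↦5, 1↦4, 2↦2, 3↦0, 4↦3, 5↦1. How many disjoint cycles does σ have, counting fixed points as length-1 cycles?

Cycle decomposition: (0 5 1 4 3) (2).
2 cycles.

2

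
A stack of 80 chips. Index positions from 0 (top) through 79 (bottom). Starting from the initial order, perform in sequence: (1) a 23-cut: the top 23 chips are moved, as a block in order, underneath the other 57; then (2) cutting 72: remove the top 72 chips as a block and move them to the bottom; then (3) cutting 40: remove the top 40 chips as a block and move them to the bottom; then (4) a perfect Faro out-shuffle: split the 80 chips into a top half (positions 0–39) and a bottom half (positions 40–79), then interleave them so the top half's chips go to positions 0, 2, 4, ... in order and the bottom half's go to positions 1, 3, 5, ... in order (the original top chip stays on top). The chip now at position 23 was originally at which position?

26

Undo the operations in reverse order, starting from position 23:
  undo op 4 (out-shuffle, from bottom half): 23 ← 51
  undo op 3 (cut 40): 51 ← 11
  undo op 2 (cut 72): 11 ← 3
  undo op 1 (cut 23): 3 ← 26
So the chip at position 23 came from original position 26.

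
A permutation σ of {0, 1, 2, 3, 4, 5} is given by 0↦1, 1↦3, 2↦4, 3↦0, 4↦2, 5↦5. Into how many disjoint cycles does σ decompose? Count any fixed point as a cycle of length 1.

3

Cycle decomposition: (0 1 3) (2 4) (5).
3 cycles.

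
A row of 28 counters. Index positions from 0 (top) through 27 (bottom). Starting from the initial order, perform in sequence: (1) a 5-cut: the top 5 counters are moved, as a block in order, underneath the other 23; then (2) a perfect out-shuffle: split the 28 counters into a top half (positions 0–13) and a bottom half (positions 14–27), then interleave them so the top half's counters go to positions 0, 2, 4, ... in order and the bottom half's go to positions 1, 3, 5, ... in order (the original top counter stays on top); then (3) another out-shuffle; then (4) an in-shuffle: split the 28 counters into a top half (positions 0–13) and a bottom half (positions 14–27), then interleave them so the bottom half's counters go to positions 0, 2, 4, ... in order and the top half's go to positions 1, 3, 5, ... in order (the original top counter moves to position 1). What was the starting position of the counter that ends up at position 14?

17

Undo the operations in reverse order, starting from position 14:
  undo op 4 (in-shuffle, from bottom half): 14 ← 21
  undo op 3 (out-shuffle, from bottom half): 21 ← 24
  undo op 2 (out-shuffle, from top half): 24 ← 12
  undo op 1 (cut 5): 12 ← 17
So the counter at position 14 came from original position 17.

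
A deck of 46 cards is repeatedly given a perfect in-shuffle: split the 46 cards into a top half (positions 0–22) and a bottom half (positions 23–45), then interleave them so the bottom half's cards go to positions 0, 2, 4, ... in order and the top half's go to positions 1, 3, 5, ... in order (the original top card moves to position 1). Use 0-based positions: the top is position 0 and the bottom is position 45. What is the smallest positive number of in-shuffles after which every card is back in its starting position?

23

The in-shuffle permutes the 46 positions with cycle lengths [23, 23].
Every card is home exactly when every cycle has completed a whole number of laps, i.e. after lcm(23) = 23 in-shuffles.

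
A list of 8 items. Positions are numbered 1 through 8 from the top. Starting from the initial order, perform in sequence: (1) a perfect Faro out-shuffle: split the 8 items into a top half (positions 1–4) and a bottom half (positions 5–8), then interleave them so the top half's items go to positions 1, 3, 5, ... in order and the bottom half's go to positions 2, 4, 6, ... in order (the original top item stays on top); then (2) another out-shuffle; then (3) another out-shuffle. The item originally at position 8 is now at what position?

Track the item from position 8 forward through each operation:
  after op 1 (out-shuffle): 8 → 8
  after op 2 (out-shuffle): 8 → 8
  after op 3 (out-shuffle): 8 → 8

8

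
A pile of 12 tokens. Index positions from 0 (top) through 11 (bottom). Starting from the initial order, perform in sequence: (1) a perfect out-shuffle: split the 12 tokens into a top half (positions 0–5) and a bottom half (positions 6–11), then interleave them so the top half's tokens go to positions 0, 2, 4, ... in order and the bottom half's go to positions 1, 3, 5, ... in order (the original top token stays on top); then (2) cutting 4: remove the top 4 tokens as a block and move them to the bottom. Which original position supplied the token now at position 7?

11

Undo the operations in reverse order, starting from position 7:
  undo op 2 (cut 4): 7 ← 11
  undo op 1 (out-shuffle, from bottom half): 11 ← 11
So the token at position 7 came from original position 11.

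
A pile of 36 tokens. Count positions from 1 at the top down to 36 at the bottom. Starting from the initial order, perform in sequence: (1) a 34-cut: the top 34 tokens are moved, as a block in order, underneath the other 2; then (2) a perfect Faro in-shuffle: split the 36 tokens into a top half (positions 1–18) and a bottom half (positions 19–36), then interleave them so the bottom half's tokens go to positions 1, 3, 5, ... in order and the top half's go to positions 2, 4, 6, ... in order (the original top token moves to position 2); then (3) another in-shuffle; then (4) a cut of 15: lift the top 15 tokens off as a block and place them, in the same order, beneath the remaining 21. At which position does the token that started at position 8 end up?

24

Track the token from position 8 forward through each operation:
  after op 1 (cut 34): 8 → 10
  after op 2 (in-shuffle): 10 → 20
  after op 3 (in-shuffle): 20 → 3
  after op 4 (cut 15): 3 → 24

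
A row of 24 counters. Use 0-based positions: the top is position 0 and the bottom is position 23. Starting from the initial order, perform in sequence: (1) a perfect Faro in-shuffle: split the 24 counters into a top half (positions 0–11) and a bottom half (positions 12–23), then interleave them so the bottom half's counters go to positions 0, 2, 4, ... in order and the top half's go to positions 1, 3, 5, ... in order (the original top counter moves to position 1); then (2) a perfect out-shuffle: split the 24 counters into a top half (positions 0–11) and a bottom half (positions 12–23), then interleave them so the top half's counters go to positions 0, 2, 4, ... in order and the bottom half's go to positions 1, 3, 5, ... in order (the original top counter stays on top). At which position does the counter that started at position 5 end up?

Track the counter from position 5 forward through each operation:
  after op 1 (in-shuffle): 5 → 11
  after op 2 (out-shuffle): 11 → 22

22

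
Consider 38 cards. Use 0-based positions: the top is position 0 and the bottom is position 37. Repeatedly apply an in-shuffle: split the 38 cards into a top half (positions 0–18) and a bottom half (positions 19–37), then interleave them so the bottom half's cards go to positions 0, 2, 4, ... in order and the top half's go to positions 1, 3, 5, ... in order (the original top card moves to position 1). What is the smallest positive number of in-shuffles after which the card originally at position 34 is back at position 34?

Follow position 34 under repeated in-shuffles:
34 → 30 → 22 → 6 → 13 → 27 → 16 → 33 → 28 → 18 → 37 → 36 → 34
It first returns after 12 in-shuffles.

12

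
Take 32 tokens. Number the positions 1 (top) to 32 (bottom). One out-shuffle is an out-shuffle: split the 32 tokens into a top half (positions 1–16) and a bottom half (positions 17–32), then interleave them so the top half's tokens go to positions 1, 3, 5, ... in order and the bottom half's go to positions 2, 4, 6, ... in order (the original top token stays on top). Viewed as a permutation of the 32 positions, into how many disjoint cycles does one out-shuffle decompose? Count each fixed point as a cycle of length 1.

8

Trace each unvisited position around until it returns:
(1) (2 3 5 9 17) (4 7 13 25 18) (6 11 21 10 19) (8 15 29 26 20) (12 23 14 27 22) (16 31 30 28 24) (32)
8 cycles in total.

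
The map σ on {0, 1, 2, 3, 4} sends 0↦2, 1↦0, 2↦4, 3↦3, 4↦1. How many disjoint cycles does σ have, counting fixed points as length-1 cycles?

Cycle decomposition: (0 2 4 1) (3).
2 cycles.

2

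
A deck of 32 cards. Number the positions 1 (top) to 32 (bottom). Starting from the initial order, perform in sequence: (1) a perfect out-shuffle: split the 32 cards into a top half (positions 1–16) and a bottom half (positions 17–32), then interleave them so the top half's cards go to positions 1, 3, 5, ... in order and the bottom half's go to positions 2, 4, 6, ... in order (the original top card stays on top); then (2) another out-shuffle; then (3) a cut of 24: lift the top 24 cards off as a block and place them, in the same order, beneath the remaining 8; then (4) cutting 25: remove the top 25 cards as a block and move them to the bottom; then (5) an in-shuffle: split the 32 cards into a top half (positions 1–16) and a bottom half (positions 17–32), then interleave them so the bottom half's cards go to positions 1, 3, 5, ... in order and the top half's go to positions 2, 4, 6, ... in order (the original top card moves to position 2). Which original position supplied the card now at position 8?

6

Undo the operations in reverse order, starting from position 8:
  undo op 5 (in-shuffle, from top half): 8 ← 4
  undo op 4 (cut 25): 4 ← 29
  undo op 3 (cut 24): 29 ← 21
  undo op 2 (out-shuffle, from top half): 21 ← 11
  undo op 1 (out-shuffle, from top half): 11 ← 6
So the card at position 8 came from original position 6.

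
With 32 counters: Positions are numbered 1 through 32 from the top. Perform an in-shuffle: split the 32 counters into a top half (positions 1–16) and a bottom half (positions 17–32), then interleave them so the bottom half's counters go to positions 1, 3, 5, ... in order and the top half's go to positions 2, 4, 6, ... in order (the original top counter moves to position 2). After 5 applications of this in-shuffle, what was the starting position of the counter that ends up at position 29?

4

Work backwards from position 29, undoing one in-shuffle at a time:
29 ← 31 ← 32 ← 16 ← 8 ← 4
So the counter now at position 29 started at position 4.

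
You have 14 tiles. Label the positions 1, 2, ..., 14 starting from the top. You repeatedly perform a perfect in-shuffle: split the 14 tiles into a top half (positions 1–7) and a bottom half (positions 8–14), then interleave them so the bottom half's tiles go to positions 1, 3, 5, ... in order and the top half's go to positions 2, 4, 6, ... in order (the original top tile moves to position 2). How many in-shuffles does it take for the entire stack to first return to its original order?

The in-shuffle permutes the 14 positions with cycle lengths [2, 4, 4, 4].
Every tile is home exactly when every cycle has completed a whole number of laps, i.e. after lcm(2, 4) = 4 in-shuffles.

4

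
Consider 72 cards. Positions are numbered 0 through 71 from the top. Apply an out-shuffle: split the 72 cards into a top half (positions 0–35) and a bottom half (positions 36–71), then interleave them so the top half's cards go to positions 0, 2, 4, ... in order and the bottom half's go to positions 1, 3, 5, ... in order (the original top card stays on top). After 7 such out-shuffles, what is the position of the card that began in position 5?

Track the card's position through each out-shuffle:
5 → 10 → 20 → 40 → 9 → 18 → 36 → 1

1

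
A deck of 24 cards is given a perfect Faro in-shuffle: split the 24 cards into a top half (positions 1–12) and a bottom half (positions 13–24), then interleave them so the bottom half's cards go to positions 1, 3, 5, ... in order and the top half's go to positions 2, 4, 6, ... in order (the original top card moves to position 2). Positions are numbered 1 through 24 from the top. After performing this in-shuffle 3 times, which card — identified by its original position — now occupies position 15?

Work backwards from position 15, undoing one in-shuffle at a time:
15 ← 20 ← 10 ← 5
So the card now at position 15 started at position 5.

5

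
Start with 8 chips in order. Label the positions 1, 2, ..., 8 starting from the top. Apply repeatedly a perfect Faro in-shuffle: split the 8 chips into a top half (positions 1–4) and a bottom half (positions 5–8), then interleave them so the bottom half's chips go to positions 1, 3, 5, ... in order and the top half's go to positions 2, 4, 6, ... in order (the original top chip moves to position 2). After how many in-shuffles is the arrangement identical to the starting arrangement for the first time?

The in-shuffle permutes the 8 positions with cycle lengths [2, 6].
Every chip is home exactly when every cycle has completed a whole number of laps, i.e. after lcm(2, 6) = 6 in-shuffles.

6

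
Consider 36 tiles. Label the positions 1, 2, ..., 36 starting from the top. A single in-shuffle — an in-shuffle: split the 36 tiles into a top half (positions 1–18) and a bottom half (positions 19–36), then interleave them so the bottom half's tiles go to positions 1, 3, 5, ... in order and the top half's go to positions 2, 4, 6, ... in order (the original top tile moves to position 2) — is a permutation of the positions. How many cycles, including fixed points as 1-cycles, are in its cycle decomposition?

Trace each unvisited position around until it returns:
(1 2 4 8 16 32 ... len 36)
1 cycle in total.

1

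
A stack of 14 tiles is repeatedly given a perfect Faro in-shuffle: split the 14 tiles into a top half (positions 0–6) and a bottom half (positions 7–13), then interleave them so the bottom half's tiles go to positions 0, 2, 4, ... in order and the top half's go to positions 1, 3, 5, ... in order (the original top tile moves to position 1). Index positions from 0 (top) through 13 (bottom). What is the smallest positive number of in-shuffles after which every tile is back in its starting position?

The in-shuffle permutes the 14 positions with cycle lengths [2, 4, 4, 4].
Every tile is home exactly when every cycle has completed a whole number of laps, i.e. after lcm(2, 4) = 4 in-shuffles.

4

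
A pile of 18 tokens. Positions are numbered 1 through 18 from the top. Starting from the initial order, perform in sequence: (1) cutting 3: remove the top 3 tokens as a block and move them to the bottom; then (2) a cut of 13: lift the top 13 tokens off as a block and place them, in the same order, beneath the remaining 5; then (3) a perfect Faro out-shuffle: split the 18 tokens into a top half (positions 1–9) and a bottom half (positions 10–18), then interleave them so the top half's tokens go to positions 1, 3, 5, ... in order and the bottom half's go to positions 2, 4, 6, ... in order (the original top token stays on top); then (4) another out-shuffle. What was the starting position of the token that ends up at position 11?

Undo the operations in reverse order, starting from position 11:
  undo op 4 (out-shuffle, from top half): 11 ← 6
  undo op 3 (out-shuffle, from bottom half): 6 ← 12
  undo op 2 (cut 13): 12 ← 7
  undo op 1 (cut 3): 7 ← 10
So the token at position 11 came from original position 10.

10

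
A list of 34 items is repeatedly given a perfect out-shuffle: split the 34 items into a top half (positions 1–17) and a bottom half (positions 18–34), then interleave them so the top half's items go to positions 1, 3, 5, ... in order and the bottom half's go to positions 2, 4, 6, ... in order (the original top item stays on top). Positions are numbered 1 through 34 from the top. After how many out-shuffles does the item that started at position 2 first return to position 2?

10

Follow position 2 under repeated out-shuffles:
2 → 3 → 5 → 9 → 17 → 33 → 32 → 30 → 26 → 18 → 2
It first returns after 10 out-shuffles.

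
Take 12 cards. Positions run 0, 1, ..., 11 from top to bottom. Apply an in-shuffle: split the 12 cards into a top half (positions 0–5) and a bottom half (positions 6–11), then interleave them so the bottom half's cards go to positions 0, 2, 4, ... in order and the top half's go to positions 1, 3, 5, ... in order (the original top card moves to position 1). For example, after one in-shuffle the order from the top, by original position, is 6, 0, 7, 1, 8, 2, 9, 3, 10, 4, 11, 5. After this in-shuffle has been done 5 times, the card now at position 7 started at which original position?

Work backwards from position 7, undoing one in-shuffle at a time:
7 ← 3 ← 1 ← 0 ← 6 ← 9
So the card now at position 7 started at position 9.

9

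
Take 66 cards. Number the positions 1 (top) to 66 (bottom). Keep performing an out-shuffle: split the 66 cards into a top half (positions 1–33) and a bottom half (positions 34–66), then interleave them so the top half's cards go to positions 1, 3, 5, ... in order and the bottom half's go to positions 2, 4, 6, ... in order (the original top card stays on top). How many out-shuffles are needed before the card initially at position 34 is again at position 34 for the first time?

12

Follow position 34 under repeated out-shuffles:
34 → 2 → 3 → 5 → 9 → 17 → 33 → 65 → 64 → 62 → 58 → 50 → 34
It first returns after 12 out-shuffles.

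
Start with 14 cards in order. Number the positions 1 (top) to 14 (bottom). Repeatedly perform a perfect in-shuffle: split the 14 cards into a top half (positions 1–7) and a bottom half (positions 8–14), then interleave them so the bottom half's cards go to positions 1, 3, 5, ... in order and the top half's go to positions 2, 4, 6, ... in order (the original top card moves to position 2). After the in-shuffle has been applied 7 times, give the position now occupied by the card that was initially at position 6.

Track the card's position through each in-shuffle:
6 → 12 → 9 → 3 → 6 → 12 → 9 → 3

3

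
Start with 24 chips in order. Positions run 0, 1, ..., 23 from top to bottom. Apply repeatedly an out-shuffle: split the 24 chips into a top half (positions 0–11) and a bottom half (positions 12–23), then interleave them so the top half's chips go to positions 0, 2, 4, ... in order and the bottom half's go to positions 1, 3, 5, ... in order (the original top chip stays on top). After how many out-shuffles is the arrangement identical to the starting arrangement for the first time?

The out-shuffle permutes the 24 positions with cycle lengths [1, 1, 11, 11].
Every chip is home exactly when every cycle has completed a whole number of laps, i.e. after lcm(1, 11) = 11 out-shuffles.

11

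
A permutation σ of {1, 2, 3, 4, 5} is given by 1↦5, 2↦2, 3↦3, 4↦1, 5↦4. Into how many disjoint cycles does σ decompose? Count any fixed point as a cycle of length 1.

3

Cycle decomposition: (1 5 4) (2) (3).
3 cycles.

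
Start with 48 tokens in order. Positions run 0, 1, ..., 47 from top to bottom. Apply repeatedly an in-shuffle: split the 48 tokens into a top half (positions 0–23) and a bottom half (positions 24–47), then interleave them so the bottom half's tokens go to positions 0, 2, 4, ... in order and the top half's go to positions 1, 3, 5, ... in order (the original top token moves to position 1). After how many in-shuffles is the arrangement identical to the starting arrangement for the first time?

The in-shuffle permutes the 48 positions with cycle lengths [3, 3, 21, 21].
Every token is home exactly when every cycle has completed a whole number of laps, i.e. after lcm(3, 21) = 21 in-shuffles.

21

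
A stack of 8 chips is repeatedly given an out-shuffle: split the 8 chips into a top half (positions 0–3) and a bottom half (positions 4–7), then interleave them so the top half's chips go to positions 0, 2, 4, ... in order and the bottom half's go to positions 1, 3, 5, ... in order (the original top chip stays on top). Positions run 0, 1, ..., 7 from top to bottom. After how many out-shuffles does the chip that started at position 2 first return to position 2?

Follow position 2 under repeated out-shuffles:
2 → 4 → 1 → 2
It first returns after 3 out-shuffles.

3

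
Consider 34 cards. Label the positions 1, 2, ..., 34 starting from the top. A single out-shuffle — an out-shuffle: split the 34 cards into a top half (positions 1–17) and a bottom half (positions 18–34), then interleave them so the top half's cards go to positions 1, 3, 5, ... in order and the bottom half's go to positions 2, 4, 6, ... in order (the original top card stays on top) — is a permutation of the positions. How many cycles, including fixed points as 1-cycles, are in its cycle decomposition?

6

Trace each unvisited position around until it returns:
(1) (2 3 5 9 17 33 32 30 26 18) (4 7 13 25 16 31 28 22 10 19) (6 11 21 8 15 29 24 14 27 20) (12 23) (34)
6 cycles in total.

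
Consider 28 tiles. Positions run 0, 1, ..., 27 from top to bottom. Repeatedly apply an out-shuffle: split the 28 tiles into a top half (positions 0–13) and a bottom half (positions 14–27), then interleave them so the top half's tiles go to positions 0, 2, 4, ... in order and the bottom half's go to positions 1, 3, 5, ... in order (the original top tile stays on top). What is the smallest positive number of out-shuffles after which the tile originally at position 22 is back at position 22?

18

Follow position 22 under repeated out-shuffles:
22 → 17 → 7 → 14 → 1 → 2 → 4 → 8 → 16 → 5 → 10 → 20 → 13 → 26 → 25 → 23 → 19 → 11 → 22
It first returns after 18 out-shuffles.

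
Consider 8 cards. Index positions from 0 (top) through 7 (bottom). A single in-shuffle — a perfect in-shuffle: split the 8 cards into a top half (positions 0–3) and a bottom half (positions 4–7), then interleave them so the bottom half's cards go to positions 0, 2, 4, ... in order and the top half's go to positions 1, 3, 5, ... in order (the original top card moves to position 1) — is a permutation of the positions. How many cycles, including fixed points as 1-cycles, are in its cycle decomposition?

2

Trace each unvisited position around until it returns:
(0 1 3 7 6 4) (2 5)
2 cycles in total.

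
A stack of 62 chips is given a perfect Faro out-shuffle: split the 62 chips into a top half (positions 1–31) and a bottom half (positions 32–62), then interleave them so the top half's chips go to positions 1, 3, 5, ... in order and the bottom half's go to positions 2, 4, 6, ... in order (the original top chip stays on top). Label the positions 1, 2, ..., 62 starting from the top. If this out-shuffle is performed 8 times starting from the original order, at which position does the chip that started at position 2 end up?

Track the chip's position through each out-shuffle:
2 → 3 → 5 → 9 → 17 → 33 → 4 → 7 → 13

13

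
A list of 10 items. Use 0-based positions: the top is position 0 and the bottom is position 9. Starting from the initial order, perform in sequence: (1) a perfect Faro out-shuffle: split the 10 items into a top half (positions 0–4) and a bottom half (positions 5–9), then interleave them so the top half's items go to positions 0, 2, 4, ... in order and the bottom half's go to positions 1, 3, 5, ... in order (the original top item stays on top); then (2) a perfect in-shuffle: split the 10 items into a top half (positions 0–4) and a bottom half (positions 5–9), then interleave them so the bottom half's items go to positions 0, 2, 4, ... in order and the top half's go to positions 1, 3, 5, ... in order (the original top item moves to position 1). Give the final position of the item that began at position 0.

Track the item from position 0 forward through each operation:
  after op 1 (out-shuffle): 0 → 0
  after op 2 (in-shuffle): 0 → 1

1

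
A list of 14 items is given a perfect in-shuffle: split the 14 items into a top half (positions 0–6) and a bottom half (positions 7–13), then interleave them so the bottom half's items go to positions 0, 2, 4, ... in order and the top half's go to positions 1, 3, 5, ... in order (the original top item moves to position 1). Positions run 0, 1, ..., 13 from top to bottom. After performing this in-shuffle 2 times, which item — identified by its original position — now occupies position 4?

4

Work backwards from position 4, undoing one in-shuffle at a time:
4 ← 9 ← 4
So the item now at position 4 started at position 4.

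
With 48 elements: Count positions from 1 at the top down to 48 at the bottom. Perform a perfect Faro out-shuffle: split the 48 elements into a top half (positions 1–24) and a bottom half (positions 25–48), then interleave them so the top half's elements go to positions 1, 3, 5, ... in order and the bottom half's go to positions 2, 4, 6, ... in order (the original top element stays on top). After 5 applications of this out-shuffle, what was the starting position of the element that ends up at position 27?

40

Work backwards from position 27, undoing one out-shuffle at a time:
27 ← 14 ← 31 ← 16 ← 32 ← 40
So the element now at position 27 started at position 40.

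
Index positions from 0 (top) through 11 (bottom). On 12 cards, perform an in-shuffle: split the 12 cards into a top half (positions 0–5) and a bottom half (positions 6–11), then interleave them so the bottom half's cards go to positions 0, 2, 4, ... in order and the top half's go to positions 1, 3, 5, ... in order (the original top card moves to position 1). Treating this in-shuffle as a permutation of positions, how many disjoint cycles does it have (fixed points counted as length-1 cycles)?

1

Trace each unvisited position around until it returns:
(0 1 3 7 2 5 ... len 12)
1 cycle in total.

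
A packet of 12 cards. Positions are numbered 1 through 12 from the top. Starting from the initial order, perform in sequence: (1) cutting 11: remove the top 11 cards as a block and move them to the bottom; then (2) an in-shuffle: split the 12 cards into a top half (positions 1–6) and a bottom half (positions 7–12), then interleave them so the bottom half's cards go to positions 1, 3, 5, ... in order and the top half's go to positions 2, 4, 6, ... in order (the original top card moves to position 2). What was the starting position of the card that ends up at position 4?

1

Undo the operations in reverse order, starting from position 4:
  undo op 2 (in-shuffle, from top half): 4 ← 2
  undo op 1 (cut 11): 2 ← 1
So the card at position 4 came from original position 1.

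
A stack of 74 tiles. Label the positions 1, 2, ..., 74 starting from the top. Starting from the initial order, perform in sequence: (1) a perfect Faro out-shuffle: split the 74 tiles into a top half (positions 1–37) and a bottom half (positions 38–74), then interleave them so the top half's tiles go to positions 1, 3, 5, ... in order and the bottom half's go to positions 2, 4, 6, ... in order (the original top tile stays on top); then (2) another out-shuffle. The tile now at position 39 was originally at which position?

Undo the operations in reverse order, starting from position 39:
  undo op 2 (out-shuffle, from top half): 39 ← 20
  undo op 1 (out-shuffle, from bottom half): 20 ← 47
So the tile at position 39 came from original position 47.

47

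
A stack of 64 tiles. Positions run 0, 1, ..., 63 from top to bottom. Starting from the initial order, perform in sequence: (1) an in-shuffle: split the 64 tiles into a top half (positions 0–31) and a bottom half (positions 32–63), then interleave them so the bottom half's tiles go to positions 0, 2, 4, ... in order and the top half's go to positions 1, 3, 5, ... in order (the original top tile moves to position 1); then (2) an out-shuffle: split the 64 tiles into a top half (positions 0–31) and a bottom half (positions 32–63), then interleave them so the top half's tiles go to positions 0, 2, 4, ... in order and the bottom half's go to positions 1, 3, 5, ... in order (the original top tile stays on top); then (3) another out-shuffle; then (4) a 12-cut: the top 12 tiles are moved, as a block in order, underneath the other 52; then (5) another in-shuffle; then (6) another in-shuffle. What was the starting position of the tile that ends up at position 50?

37

Undo the operations in reverse order, starting from position 50:
  undo op 6 (in-shuffle, from bottom half): 50 ← 57
  undo op 5 (in-shuffle, from top half): 57 ← 28
  undo op 4 (cut 12): 28 ← 40
  undo op 3 (out-shuffle, from top half): 40 ← 20
  undo op 2 (out-shuffle, from top half): 20 ← 10
  undo op 1 (in-shuffle, from bottom half): 10 ← 37
So the tile at position 50 came from original position 37.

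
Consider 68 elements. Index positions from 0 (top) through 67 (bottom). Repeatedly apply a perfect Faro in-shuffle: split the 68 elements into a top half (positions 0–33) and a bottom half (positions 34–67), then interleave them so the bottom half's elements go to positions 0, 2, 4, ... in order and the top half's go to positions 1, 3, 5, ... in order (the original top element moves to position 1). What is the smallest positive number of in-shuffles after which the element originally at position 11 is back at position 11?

11

Follow position 11 under repeated in-shuffles:
11 → 23 → 47 → 26 → 53 → 38 → 8 → 17 → 35 → 2 → 5 → 11
It first returns after 11 in-shuffles.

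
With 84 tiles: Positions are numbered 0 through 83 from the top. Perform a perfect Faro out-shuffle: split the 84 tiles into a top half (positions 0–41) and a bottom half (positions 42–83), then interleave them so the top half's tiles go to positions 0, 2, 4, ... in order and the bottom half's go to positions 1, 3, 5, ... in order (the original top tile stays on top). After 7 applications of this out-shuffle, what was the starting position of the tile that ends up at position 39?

Work backwards from position 39, undoing one out-shuffle at a time:
39 ← 61 ← 72 ← 36 ← 18 ← 9 ← 46 ← 23
So the tile now at position 39 started at position 23.

23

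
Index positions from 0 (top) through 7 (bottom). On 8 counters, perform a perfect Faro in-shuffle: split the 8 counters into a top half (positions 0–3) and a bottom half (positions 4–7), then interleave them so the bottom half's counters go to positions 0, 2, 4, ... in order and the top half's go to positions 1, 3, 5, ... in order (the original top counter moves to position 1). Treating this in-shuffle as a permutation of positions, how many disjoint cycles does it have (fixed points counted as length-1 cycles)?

Trace each unvisited position around until it returns:
(0 1 3 7 6 4) (2 5)
2 cycles in total.

2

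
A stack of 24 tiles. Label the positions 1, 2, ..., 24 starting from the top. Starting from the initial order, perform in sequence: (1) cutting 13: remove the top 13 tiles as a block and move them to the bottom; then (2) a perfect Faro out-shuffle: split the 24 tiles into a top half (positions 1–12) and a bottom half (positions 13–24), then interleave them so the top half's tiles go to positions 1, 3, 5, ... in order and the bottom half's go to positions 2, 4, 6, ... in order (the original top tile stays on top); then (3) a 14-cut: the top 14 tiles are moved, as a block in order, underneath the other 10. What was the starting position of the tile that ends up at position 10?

13

Undo the operations in reverse order, starting from position 10:
  undo op 3 (cut 14): 10 ← 24
  undo op 2 (out-shuffle, from bottom half): 24 ← 24
  undo op 1 (cut 13): 24 ← 13
So the tile at position 10 came from original position 13.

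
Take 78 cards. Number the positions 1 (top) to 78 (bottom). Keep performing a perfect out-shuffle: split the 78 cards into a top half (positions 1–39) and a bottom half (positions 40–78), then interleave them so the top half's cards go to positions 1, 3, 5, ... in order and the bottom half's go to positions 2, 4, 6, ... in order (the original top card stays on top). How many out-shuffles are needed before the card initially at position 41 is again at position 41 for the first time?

Follow position 41 under repeated out-shuffles:
41 → 4 → 7 → 13 → 25 → 49 → 20 → 39 → ... → 41 (length 30)
It first returns after 30 out-shuffles.

30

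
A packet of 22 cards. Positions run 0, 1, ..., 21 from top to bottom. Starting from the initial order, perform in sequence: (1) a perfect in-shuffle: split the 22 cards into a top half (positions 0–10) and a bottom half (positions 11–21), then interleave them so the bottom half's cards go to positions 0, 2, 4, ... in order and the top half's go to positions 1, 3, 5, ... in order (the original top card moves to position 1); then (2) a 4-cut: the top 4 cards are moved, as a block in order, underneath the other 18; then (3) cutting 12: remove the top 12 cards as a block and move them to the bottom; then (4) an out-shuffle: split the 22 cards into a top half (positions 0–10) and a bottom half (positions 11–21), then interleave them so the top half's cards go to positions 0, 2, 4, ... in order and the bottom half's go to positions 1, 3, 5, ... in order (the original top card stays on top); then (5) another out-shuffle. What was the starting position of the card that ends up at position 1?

16

Undo the operations in reverse order, starting from position 1:
  undo op 5 (out-shuffle, from bottom half): 1 ← 11
  undo op 4 (out-shuffle, from bottom half): 11 ← 16
  undo op 3 (cut 12): 16 ← 6
  undo op 2 (cut 4): 6 ← 10
  undo op 1 (in-shuffle, from bottom half): 10 ← 16
So the card at position 1 came from original position 16.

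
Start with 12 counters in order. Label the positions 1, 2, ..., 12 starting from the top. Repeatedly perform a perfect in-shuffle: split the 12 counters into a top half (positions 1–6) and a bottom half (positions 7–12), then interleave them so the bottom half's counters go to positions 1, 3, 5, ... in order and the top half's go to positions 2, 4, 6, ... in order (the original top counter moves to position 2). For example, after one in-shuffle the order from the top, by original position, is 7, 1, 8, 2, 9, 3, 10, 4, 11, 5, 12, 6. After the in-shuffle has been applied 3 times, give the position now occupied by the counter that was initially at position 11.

Track the counter's position through each in-shuffle:
11 → 9 → 5 → 10

10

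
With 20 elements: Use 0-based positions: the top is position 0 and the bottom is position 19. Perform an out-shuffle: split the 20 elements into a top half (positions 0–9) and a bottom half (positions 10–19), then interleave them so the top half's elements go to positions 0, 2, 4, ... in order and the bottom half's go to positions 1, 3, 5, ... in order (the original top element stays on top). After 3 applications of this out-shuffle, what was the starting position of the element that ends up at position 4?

10

Work backwards from position 4, undoing one out-shuffle at a time:
4 ← 2 ← 1 ← 10
So the element now at position 4 started at position 10.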